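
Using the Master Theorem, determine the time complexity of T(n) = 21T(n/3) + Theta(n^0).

Master Theorem for T(n) = 21T(n/3) + O(n^0):

a = 21, b = 3, c = 0
log_b(a) = log_3(21) = 2.7712

Case 1: c = 0 < log_3(21) = 2.7712
T(n) = O(n^(log_3 21))

For T(n) = 21T(n/3) + O(n^0): log_3(21) = 2.7712. This is Case 1 of the Master Theorem (c < log_b(a), work dominated by leaves), giving O(n^(log_3 21)).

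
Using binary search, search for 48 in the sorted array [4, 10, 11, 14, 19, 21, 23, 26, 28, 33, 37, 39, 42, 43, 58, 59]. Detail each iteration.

Binary search for 48 in [4, 10, 11, 14, 19, 21, 23, 26, 28, 33, 37, 39, 42, 43, 58, 59]:

lo=0, hi=15, mid=7, arr[mid]=26 -> 26 < 48, search right half
lo=8, hi=15, mid=11, arr[mid]=39 -> 39 < 48, search right half
lo=12, hi=15, mid=13, arr[mid]=43 -> 43 < 48, search right half
lo=14, hi=15, mid=14, arr[mid]=58 -> 58 > 48, search left half
lo=14 > hi=13, target 48 not found

Binary search determines that 48 is not in the array after 4 comparisons. The search space was exhausted without finding the target.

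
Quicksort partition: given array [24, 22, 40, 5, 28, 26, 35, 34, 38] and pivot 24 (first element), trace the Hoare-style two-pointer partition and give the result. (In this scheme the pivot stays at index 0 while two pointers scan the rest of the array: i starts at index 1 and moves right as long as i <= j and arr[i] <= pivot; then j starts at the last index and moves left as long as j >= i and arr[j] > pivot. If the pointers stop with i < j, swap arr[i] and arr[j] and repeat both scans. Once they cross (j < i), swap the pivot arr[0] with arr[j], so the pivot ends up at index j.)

Hoare-style two-pointer partition with pivot = 24:

Initial array: [24, 22, 40, 5, 28, 26, 35, 34, 38]

Pointers start at i = 1, j = 8.
i stops at index 2 (arr[2]=40 > 24), j stops at index 3 (arr[3]=5 <= 24): swap arr[2] and arr[3], array becomes [24, 22, 5, 40, 28, 26, 35, 34, 38]
i ends at 3, j ends at 2: the pointers have crossed (j < i), so scanning stops.

Swap pivot arr[0] with arr[2] to place pivot at position 2: [5, 22, 24, 40, 28, 26, 35, 34, 38]
Pivot position: 2

After partitioning with pivot 24, the array becomes [5, 22, 24, 40, 28, 26, 35, 34, 38]. The pivot is placed at index 2. All elements to the left of the pivot are <= 24, and all elements to the right are > 24.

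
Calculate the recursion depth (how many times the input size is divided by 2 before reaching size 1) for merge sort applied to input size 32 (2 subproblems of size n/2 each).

For divide and conquer with division factor 2:

Problem sizes at each level:
Level 0: 32
Level 1: 16
Level 2: 8
Level 3: 4
Level 4: 2
Level 5: 1

The root is level 0 and the size-1 base case is level 5 (the tree spans levels 0 through 5, i.e. 6 levels counting the root), so the depth is the number of divisions: log_2(32) = 5

The recursion tree depth is log_2(32) = 5. At each level, the problem size is divided by 2, so it takes 5 divisions to reduce to a base case of size 1. The algorithm makes 2 recursive calls at each level.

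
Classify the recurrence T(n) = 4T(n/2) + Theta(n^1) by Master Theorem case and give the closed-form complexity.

Master Theorem for T(n) = 4T(n/2) + O(n^1):

a = 4, b = 2, c = 1
log_b(a) = log_2(4) = 2.0000

Case 1: c = 1 < log_2(4) = 2.0000
T(n) = O(n^(log_2 4)) = O(n^2)

For T(n) = 4T(n/2) + O(n^1): log_2(4) = 2.0000. This is Case 1 of the Master Theorem (c < log_b(a), work dominated by leaves), giving O(n^2).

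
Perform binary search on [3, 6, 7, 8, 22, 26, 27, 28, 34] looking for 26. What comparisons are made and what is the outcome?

Binary search for 26 in [3, 6, 7, 8, 22, 26, 27, 28, 34]:

lo=0, hi=8, mid=4, arr[mid]=22 -> 22 < 26, search right half
lo=5, hi=8, mid=6, arr[mid]=27 -> 27 > 26, search left half
lo=5, hi=5, mid=5, arr[mid]=26 -> Found target at index 5!

Binary search finds 26 at index 5 after 3 comparisons. The search repeatedly halves the search space by comparing with the middle element.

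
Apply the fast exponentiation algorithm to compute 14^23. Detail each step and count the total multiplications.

Computing 14^23 by squaring (build up from 14^1; each line after the first costs one multiplication):

14^1 = 14
14^2 = (14^1)^2 = 14^2 = 196
14^4 = (14^2)^2 = 196^2 = 38416
14^5 = 14 * 14^4 = 14 * 38416 = 537824
14^10 = (14^5)^2 = 537824^2 = 289254654976
14^11 = 14 * 14^10 = 14 * 289254654976 = 4049565169664
14^22 = (14^11)^2 = 4049565169664^2 = 16398978063355821105872896
14^23 = 14 * 14^22 = 14 * 16398978063355821105872896 = 229585692886981495482220544

Result: 229585692886981495482220544
Multiplications needed: 7 (7 lines after 14^1)

14^23 = 229585692886981495482220544. Using exponentiation by squaring, this requires 7 multiplications. The key idea: if the exponent is even, square the half-power; if odd, multiply by the base once.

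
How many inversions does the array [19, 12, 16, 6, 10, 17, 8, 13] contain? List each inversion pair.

Finding inversions in [19, 12, 16, 6, 10, 17, 8, 13]:

(0, 1): arr[0]=19 > arr[1]=12
(0, 2): arr[0]=19 > arr[2]=16
(0, 3): arr[0]=19 > arr[3]=6
(0, 4): arr[0]=19 > arr[4]=10
(0, 5): arr[0]=19 > arr[5]=17
(0, 6): arr[0]=19 > arr[6]=8
(0, 7): arr[0]=19 > arr[7]=13
(1, 3): arr[1]=12 > arr[3]=6
(1, 4): arr[1]=12 > arr[4]=10
(1, 6): arr[1]=12 > arr[6]=8
(2, 3): arr[2]=16 > arr[3]=6
(2, 4): arr[2]=16 > arr[4]=10
(2, 6): arr[2]=16 > arr[6]=8
(2, 7): arr[2]=16 > arr[7]=13
(4, 6): arr[4]=10 > arr[6]=8
(5, 6): arr[5]=17 > arr[6]=8
(5, 7): arr[5]=17 > arr[7]=13

Total inversions: 17

The array has 17 inversion(s): (0,1), (0,2), (0,3), (0,4), (0,5), (0,6), (0,7), (1,3), (1,4), (1,6), (2,3), (2,4), (2,6), (2,7), (4,6), (5,6), (5,7). Each pair (i,j) satisfies i < j and arr[i] > arr[j].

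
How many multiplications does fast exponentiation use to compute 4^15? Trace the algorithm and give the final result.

Computing 4^15 by squaring (build up from 4^1; each line after the first costs one multiplication):

4^1 = 4
4^2 = (4^1)^2 = 4^2 = 16
4^3 = 4 * 4^2 = 4 * 16 = 64
4^6 = (4^3)^2 = 64^2 = 4096
4^7 = 4 * 4^6 = 4 * 4096 = 16384
4^14 = (4^7)^2 = 16384^2 = 268435456
4^15 = 4 * 4^14 = 4 * 268435456 = 1073741824

Result: 1073741824
Multiplications needed: 6 (6 lines after 4^1)

4^15 = 1073741824. Using exponentiation by squaring, this requires 6 multiplications. The key idea: if the exponent is even, square the half-power; if odd, multiply by the base once.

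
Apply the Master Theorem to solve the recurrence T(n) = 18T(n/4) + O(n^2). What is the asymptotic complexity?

Master Theorem for T(n) = 18T(n/4) + O(n^2):

a = 18, b = 4, c = 2
log_b(a) = log_4(18) = 2.0850

Case 1: c = 2 < log_4(18) = 2.0850
T(n) = O(n^(log_4 18))

For T(n) = 18T(n/4) + O(n^2): log_4(18) = 2.0850. This is Case 1 of the Master Theorem (c < log_b(a), work dominated by leaves), giving O(n^(log_4 18)).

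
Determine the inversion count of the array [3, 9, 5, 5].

Finding inversions in [3, 9, 5, 5]:

(1, 2): arr[1]=9 > arr[2]=5
(1, 3): arr[1]=9 > arr[3]=5

Total inversions: 2

The array has 2 inversion(s): (1,2), (1,3). Each pair (i,j) satisfies i < j and arr[i] > arr[j].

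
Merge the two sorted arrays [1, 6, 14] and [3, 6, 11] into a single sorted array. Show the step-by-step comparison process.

Merging process:

Compare 1 vs 3: take 1 from left. Merged: [1]
Compare 6 vs 3: take 3 from right. Merged: [1, 3]
Compare 6 vs 6: take 6 from left. Merged: [1, 3, 6]
Compare 14 vs 6: take 6 from right. Merged: [1, 3, 6, 6]
Compare 14 vs 11: take 11 from right. Merged: [1, 3, 6, 6, 11]
Append remaining from left: [14]. Merged: [1, 3, 6, 6, 11, 14]

Final merged array: [1, 3, 6, 6, 11, 14]
Total comparisons: 5

The merged array is [1, 3, 6, 6, 11, 14], requiring 5 comparisons. The merge step runs in O(n) time where n is the total number of elements.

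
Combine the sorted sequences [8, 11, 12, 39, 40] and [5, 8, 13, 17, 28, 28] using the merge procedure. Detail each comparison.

Merging process:

Compare 8 vs 5: take 5 from right. Merged: [5]
Compare 8 vs 8: take 8 from left. Merged: [5, 8]
Compare 11 vs 8: take 8 from right. Merged: [5, 8, 8]
Compare 11 vs 13: take 11 from left. Merged: [5, 8, 8, 11]
Compare 12 vs 13: take 12 from left. Merged: [5, 8, 8, 11, 12]
Compare 39 vs 13: take 13 from right. Merged: [5, 8, 8, 11, 12, 13]
Compare 39 vs 17: take 17 from right. Merged: [5, 8, 8, 11, 12, 13, 17]
Compare 39 vs 28: take 28 from right. Merged: [5, 8, 8, 11, 12, 13, 17, 28]
Compare 39 vs 28: take 28 from right. Merged: [5, 8, 8, 11, 12, 13, 17, 28, 28]
Append remaining from left: [39, 40]. Merged: [5, 8, 8, 11, 12, 13, 17, 28, 28, 39, 40]

Final merged array: [5, 8, 8, 11, 12, 13, 17, 28, 28, 39, 40]
Total comparisons: 9

The merged array is [5, 8, 8, 11, 12, 13, 17, 28, 28, 39, 40], requiring 9 comparisons. The merge step runs in O(n) time where n is the total number of elements.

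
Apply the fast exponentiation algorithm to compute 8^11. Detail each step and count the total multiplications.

Computing 8^11 by squaring (build up from 8^1; each line after the first costs one multiplication):

8^1 = 8
8^2 = (8^1)^2 = 8^2 = 64
8^4 = (8^2)^2 = 64^2 = 4096
8^5 = 8 * 8^4 = 8 * 4096 = 32768
8^10 = (8^5)^2 = 32768^2 = 1073741824
8^11 = 8 * 8^10 = 8 * 1073741824 = 8589934592

Result: 8589934592
Multiplications needed: 5 (5 lines after 8^1)

8^11 = 8589934592. Using exponentiation by squaring, this requires 5 multiplications. The key idea: if the exponent is even, square the half-power; if odd, multiply by the base once.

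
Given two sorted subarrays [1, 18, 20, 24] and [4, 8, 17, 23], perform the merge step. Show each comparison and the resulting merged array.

Merging process:

Compare 1 vs 4: take 1 from left. Merged: [1]
Compare 18 vs 4: take 4 from right. Merged: [1, 4]
Compare 18 vs 8: take 8 from right. Merged: [1, 4, 8]
Compare 18 vs 17: take 17 from right. Merged: [1, 4, 8, 17]
Compare 18 vs 23: take 18 from left. Merged: [1, 4, 8, 17, 18]
Compare 20 vs 23: take 20 from left. Merged: [1, 4, 8, 17, 18, 20]
Compare 24 vs 23: take 23 from right. Merged: [1, 4, 8, 17, 18, 20, 23]
Append remaining from left: [24]. Merged: [1, 4, 8, 17, 18, 20, 23, 24]

Final merged array: [1, 4, 8, 17, 18, 20, 23, 24]
Total comparisons: 7

The merged array is [1, 4, 8, 17, 18, 20, 23, 24], requiring 7 comparisons. The merge step runs in O(n) time where n is the total number of elements.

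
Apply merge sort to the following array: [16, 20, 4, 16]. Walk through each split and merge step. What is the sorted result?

Merge sort trace:

Split: [16, 20, 4, 16] -> [16, 20] and [4, 16]
  Split: [16, 20] -> [16] and [20]
  Merge: [16] + [20] -> [16, 20]
  Split: [4, 16] -> [4] and [16]
  Merge: [4] + [16] -> [4, 16]
Merge: [16, 20] + [4, 16] -> [4, 16, 16, 20]

Final sorted array: [4, 16, 16, 20]

The merge sort proceeds by recursively splitting the array and merging sorted halves.
After all merges, the sorted array is [4, 16, 16, 20].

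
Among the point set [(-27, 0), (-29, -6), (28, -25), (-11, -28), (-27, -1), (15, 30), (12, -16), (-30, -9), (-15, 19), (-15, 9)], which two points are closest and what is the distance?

Computing all pairwise distances among 10 points:

d((-27, 0), (-29, -6)) = 6.3246
d((-27, 0), (28, -25)) = 60.4152
d((-27, 0), (-11, -28)) = 32.249
d((-27, 0), (-27, -1)) = 1.0 <-- minimum
d((-27, 0), (15, 30)) = 51.614
d((-27, 0), (12, -16)) = 42.1545
d((-27, 0), (-30, -9)) = 9.4868
d((-27, 0), (-15, 19)) = 22.4722
d((-27, 0), (-15, 9)) = 15.0
d((-29, -6), (28, -25)) = 60.0833
d((-29, -6), (-11, -28)) = 28.4253
d((-29, -6), (-27, -1)) = 5.3852
d((-29, -6), (15, 30)) = 56.8507
d((-29, -6), (12, -16)) = 42.2019
d((-29, -6), (-30, -9)) = 3.1623
d((-29, -6), (-15, 19)) = 28.6531
d((-29, -6), (-15, 9)) = 20.5183
d((28, -25), (-11, -28)) = 39.1152
d((28, -25), (-27, -1)) = 60.0083
d((28, -25), (15, 30)) = 56.5155
d((28, -25), (12, -16)) = 18.3576
d((28, -25), (-30, -9)) = 60.1664
d((28, -25), (-15, 19)) = 61.5224
d((28, -25), (-15, 9)) = 54.8179
d((-11, -28), (-27, -1)) = 31.3847
d((-11, -28), (15, 30)) = 63.561
d((-11, -28), (12, -16)) = 25.9422
d((-11, -28), (-30, -9)) = 26.8701
d((-11, -28), (-15, 19)) = 47.1699
d((-11, -28), (-15, 9)) = 37.2156
d((-27, -1), (15, 30)) = 52.2015
d((-27, -1), (12, -16)) = 41.7852
d((-27, -1), (-30, -9)) = 8.544
d((-27, -1), (-15, 19)) = 23.3238
d((-27, -1), (-15, 9)) = 15.6205
d((15, 30), (12, -16)) = 46.0977
d((15, 30), (-30, -9)) = 59.5483
d((15, 30), (-15, 19)) = 31.9531
d((15, 30), (-15, 9)) = 36.6197
d((12, -16), (-30, -9)) = 42.5793
d((12, -16), (-15, 19)) = 44.2041
d((12, -16), (-15, 9)) = 36.7967
d((-30, -9), (-15, 19)) = 31.7648
d((-30, -9), (-15, 9)) = 23.4307
d((-15, 19), (-15, 9)) = 10.0

Closest pair: (-27, 0) and (-27, -1) with distance 1.0

The closest pair is (-27, 0) and (-27, -1) with Euclidean distance 1.0. For 10 points, brute-force pairwise comparison is shown above. For large n, the divide-and-conquer algorithm (sort by x, recurse on halves, check the dividing strip) achieves O(n log n).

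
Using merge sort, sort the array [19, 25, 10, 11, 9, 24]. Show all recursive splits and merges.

Merge sort trace:

Split: [19, 25, 10, 11, 9, 24] -> [19, 25, 10] and [11, 9, 24]
  Split: [19, 25, 10] -> [19] and [25, 10]
    Split: [25, 10] -> [25] and [10]
    Merge: [25] + [10] -> [10, 25]
  Merge: [19] + [10, 25] -> [10, 19, 25]
  Split: [11, 9, 24] -> [11] and [9, 24]
    Split: [9, 24] -> [9] and [24]
    Merge: [9] + [24] -> [9, 24]
  Merge: [11] + [9, 24] -> [9, 11, 24]
Merge: [10, 19, 25] + [9, 11, 24] -> [9, 10, 11, 19, 24, 25]

Final sorted array: [9, 10, 11, 19, 24, 25]

The merge sort proceeds by recursively splitting the array and merging sorted halves.
After all merges, the sorted array is [9, 10, 11, 19, 24, 25].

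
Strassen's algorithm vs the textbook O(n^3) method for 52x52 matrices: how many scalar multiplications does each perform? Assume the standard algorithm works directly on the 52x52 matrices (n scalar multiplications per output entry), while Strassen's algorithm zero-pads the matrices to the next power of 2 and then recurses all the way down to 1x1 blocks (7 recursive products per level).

Matrix multiplication for 52x52 matrices:

Strassen's algorithm requires power-of-2 dimensions. Pad 52x52 to 64x64 (next power of 2).

Standard algorithm: 52^3 = 140608 multiplications
Strassen's algorithm: 7^(log2(64)) = 7^6 = 117649 multiplications
Savings: 140608 - 117649 = 22959 multiplications

Standard: 140608 multiplications (52^3). Strassen: 117649 multiplications (7^6, after padding to 64x64). Strassen reduces 8 recursive multiplications to 7 at each level.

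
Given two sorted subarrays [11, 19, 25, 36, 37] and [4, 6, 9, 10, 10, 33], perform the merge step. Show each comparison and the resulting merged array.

Merging process:

Compare 11 vs 4: take 4 from right. Merged: [4]
Compare 11 vs 6: take 6 from right. Merged: [4, 6]
Compare 11 vs 9: take 9 from right. Merged: [4, 6, 9]
Compare 11 vs 10: take 10 from right. Merged: [4, 6, 9, 10]
Compare 11 vs 10: take 10 from right. Merged: [4, 6, 9, 10, 10]
Compare 11 vs 33: take 11 from left. Merged: [4, 6, 9, 10, 10, 11]
Compare 19 vs 33: take 19 from left. Merged: [4, 6, 9, 10, 10, 11, 19]
Compare 25 vs 33: take 25 from left. Merged: [4, 6, 9, 10, 10, 11, 19, 25]
Compare 36 vs 33: take 33 from right. Merged: [4, 6, 9, 10, 10, 11, 19, 25, 33]
Append remaining from left: [36, 37]. Merged: [4, 6, 9, 10, 10, 11, 19, 25, 33, 36, 37]

Final merged array: [4, 6, 9, 10, 10, 11, 19, 25, 33, 36, 37]
Total comparisons: 9

The merged array is [4, 6, 9, 10, 10, 11, 19, 25, 33, 36, 37], requiring 9 comparisons. The merge step runs in O(n) time where n is the total number of elements.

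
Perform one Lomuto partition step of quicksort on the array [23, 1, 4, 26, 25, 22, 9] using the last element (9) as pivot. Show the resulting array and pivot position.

Lomuto partition with pivot = 9:

Initial array: [23, 1, 4, 26, 25, 22, 9]

arr[0]=23 > 9: no swap
arr[1]=1 <= 9: swap with position 0, array becomes [1, 23, 4, 26, 25, 22, 9]
arr[2]=4 <= 9: swap with position 1, array becomes [1, 4, 23, 26, 25, 22, 9]
arr[3]=26 > 9: no swap
arr[4]=25 > 9: no swap
arr[5]=22 > 9: no swap

Place pivot at position 2: [1, 4, 9, 26, 25, 22, 23]
Pivot position: 2

After partitioning with pivot 9, the array becomes [1, 4, 9, 26, 25, 22, 23]. The pivot is placed at index 2. All elements to the left of the pivot are <= 9, and all elements to the right are > 9.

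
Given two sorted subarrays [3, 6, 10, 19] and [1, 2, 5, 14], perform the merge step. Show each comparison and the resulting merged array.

Merging process:

Compare 3 vs 1: take 1 from right. Merged: [1]
Compare 3 vs 2: take 2 from right. Merged: [1, 2]
Compare 3 vs 5: take 3 from left. Merged: [1, 2, 3]
Compare 6 vs 5: take 5 from right. Merged: [1, 2, 3, 5]
Compare 6 vs 14: take 6 from left. Merged: [1, 2, 3, 5, 6]
Compare 10 vs 14: take 10 from left. Merged: [1, 2, 3, 5, 6, 10]
Compare 19 vs 14: take 14 from right. Merged: [1, 2, 3, 5, 6, 10, 14]
Append remaining from left: [19]. Merged: [1, 2, 3, 5, 6, 10, 14, 19]

Final merged array: [1, 2, 3, 5, 6, 10, 14, 19]
Total comparisons: 7

The merged array is [1, 2, 3, 5, 6, 10, 14, 19], requiring 7 comparisons. The merge step runs in O(n) time where n is the total number of elements.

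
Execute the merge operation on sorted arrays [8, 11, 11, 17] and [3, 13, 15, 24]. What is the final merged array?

Merging process:

Compare 8 vs 3: take 3 from right. Merged: [3]
Compare 8 vs 13: take 8 from left. Merged: [3, 8]
Compare 11 vs 13: take 11 from left. Merged: [3, 8, 11]
Compare 11 vs 13: take 11 from left. Merged: [3, 8, 11, 11]
Compare 17 vs 13: take 13 from right. Merged: [3, 8, 11, 11, 13]
Compare 17 vs 15: take 15 from right. Merged: [3, 8, 11, 11, 13, 15]
Compare 17 vs 24: take 17 from left. Merged: [3, 8, 11, 11, 13, 15, 17]
Append remaining from right: [24]. Merged: [3, 8, 11, 11, 13, 15, 17, 24]

Final merged array: [3, 8, 11, 11, 13, 15, 17, 24]
Total comparisons: 7

The merged array is [3, 8, 11, 11, 13, 15, 17, 24], requiring 7 comparisons. The merge step runs in O(n) time where n is the total number of elements.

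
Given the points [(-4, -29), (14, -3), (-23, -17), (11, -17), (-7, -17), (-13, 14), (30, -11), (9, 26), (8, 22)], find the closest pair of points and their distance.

Computing all pairwise distances among 9 points:

d((-4, -29), (14, -3)) = 31.6228
d((-4, -29), (-23, -17)) = 22.4722
d((-4, -29), (11, -17)) = 19.2094
d((-4, -29), (-7, -17)) = 12.3693
d((-4, -29), (-13, 14)) = 43.9318
d((-4, -29), (30, -11)) = 38.4708
d((-4, -29), (9, 26)) = 56.5155
d((-4, -29), (8, 22)) = 52.3927
d((14, -3), (-23, -17)) = 39.5601
d((14, -3), (11, -17)) = 14.3178
d((14, -3), (-7, -17)) = 25.2389
d((14, -3), (-13, 14)) = 31.9061
d((14, -3), (30, -11)) = 17.8885
d((14, -3), (9, 26)) = 29.4279
d((14, -3), (8, 22)) = 25.7099
d((-23, -17), (11, -17)) = 34.0
d((-23, -17), (-7, -17)) = 16.0
d((-23, -17), (-13, 14)) = 32.573
d((-23, -17), (30, -11)) = 53.3385
d((-23, -17), (9, 26)) = 53.6004
d((-23, -17), (8, 22)) = 49.8197
d((11, -17), (-7, -17)) = 18.0
d((11, -17), (-13, 14)) = 39.2046
d((11, -17), (30, -11)) = 19.9249
d((11, -17), (9, 26)) = 43.0465
d((11, -17), (8, 22)) = 39.1152
d((-7, -17), (-13, 14)) = 31.5753
d((-7, -17), (30, -11)) = 37.4833
d((-7, -17), (9, 26)) = 45.8803
d((-7, -17), (8, 22)) = 41.7852
d((-13, 14), (30, -11)) = 49.7393
d((-13, 14), (9, 26)) = 25.0599
d((-13, 14), (8, 22)) = 22.4722
d((30, -11), (9, 26)) = 42.5441
d((30, -11), (8, 22)) = 39.6611
d((9, 26), (8, 22)) = 4.1231 <-- minimum

Closest pair: (9, 26) and (8, 22) with distance 4.1231

The closest pair is (9, 26) and (8, 22) with Euclidean distance 4.1231. For 9 points, brute-force pairwise comparison is shown above. For large n, the divide-and-conquer algorithm (sort by x, recurse on halves, check the dividing strip) achieves O(n log n).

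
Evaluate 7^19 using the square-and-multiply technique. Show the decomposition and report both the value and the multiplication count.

Computing 7^19 by squaring (build up from 7^1; each line after the first costs one multiplication):

7^1 = 7
7^2 = (7^1)^2 = 7^2 = 49
7^4 = (7^2)^2 = 49^2 = 2401
7^8 = (7^4)^2 = 2401^2 = 5764801
7^9 = 7 * 7^8 = 7 * 5764801 = 40353607
7^18 = (7^9)^2 = 40353607^2 = 1628413597910449
7^19 = 7 * 7^18 = 7 * 1628413597910449 = 11398895185373143

Result: 11398895185373143
Multiplications needed: 6 (6 lines after 7^1)

7^19 = 11398895185373143. Using exponentiation by squaring, this requires 6 multiplications. The key idea: if the exponent is even, square the half-power; if odd, multiply by the base once.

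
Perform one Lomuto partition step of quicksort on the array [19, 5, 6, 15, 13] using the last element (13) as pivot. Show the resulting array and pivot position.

Lomuto partition with pivot = 13:

Initial array: [19, 5, 6, 15, 13]

arr[0]=19 > 13: no swap
arr[1]=5 <= 13: swap with position 0, array becomes [5, 19, 6, 15, 13]
arr[2]=6 <= 13: swap with position 1, array becomes [5, 6, 19, 15, 13]
arr[3]=15 > 13: no swap

Place pivot at position 2: [5, 6, 13, 15, 19]
Pivot position: 2

After partitioning with pivot 13, the array becomes [5, 6, 13, 15, 19]. The pivot is placed at index 2. All elements to the left of the pivot are <= 13, and all elements to the right are > 13.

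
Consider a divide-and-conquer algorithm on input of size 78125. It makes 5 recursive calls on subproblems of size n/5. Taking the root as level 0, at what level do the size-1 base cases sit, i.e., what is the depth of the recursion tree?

For divide and conquer with division factor 5:

Problem sizes at each level:
Level 0: 78125
Level 1: 15625
Level 2: 3125
Level 3: 625
Level 4: 125
Level 5: 25
Level 6: 5
Level 7: 1

The root is level 0 and the size-1 base case is level 7 (the tree spans levels 0 through 7, i.e. 8 levels counting the root), so the depth is the number of divisions: log_5(78125) = 7

The recursion tree depth is log_5(78125) = 7. At each level, the problem size is divided by 5, so it takes 7 divisions to reduce to a base case of size 1. The algorithm makes 5 recursive calls at each level.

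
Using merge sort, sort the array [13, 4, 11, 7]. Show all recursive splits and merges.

Merge sort trace:

Split: [13, 4, 11, 7] -> [13, 4] and [11, 7]
  Split: [13, 4] -> [13] and [4]
  Merge: [13] + [4] -> [4, 13]
  Split: [11, 7] -> [11] and [7]
  Merge: [11] + [7] -> [7, 11]
Merge: [4, 13] + [7, 11] -> [4, 7, 11, 13]

Final sorted array: [4, 7, 11, 13]

The merge sort proceeds by recursively splitting the array and merging sorted halves.
After all merges, the sorted array is [4, 7, 11, 13].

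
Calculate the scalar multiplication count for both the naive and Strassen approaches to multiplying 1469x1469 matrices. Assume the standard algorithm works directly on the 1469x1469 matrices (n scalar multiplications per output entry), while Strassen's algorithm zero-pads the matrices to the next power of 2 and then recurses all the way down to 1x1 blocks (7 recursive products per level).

Matrix multiplication for 1469x1469 matrices:

Strassen's algorithm requires power-of-2 dimensions. Pad 1469x1469 to 2048x2048 (next power of 2).

Standard algorithm: 1469^3 = 3170044709 multiplications
Strassen's algorithm: 7^(log2(2048)) = 7^11 = 1977326743 multiplications
Savings: 3170044709 - 1977326743 = 1192717966 multiplications

Standard: 3170044709 multiplications (1469^3). Strassen: 1977326743 multiplications (7^11, after padding to 2048x2048). Strassen reduces 8 recursive multiplications to 7 at each level.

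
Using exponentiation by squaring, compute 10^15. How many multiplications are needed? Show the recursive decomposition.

Computing 10^15 by squaring (build up from 10^1; each line after the first costs one multiplication):

10^1 = 10
10^2 = (10^1)^2 = 10^2 = 100
10^3 = 10 * 10^2 = 10 * 100 = 1000
10^6 = (10^3)^2 = 1000^2 = 1000000
10^7 = 10 * 10^6 = 10 * 1000000 = 10000000
10^14 = (10^7)^2 = 10000000^2 = 100000000000000
10^15 = 10 * 10^14 = 10 * 100000000000000 = 1000000000000000

Result: 1000000000000000
Multiplications needed: 6 (6 lines after 10^1)

10^15 = 1000000000000000. Using exponentiation by squaring, this requires 6 multiplications. The key idea: if the exponent is even, square the half-power; if odd, multiply by the base once.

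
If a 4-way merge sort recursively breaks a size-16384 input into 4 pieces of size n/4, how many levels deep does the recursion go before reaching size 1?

For divide and conquer with division factor 4:

Problem sizes at each level:
Level 0: 16384
Level 1: 4096
Level 2: 1024
Level 3: 256
Level 4: 64
Level 5: 16
Level 6: 4
Level 7: 1

The root is level 0 and the size-1 base case is level 7 (the tree spans levels 0 through 7, i.e. 8 levels counting the root), so the depth is the number of divisions: log_4(16384) = 7

The recursion tree depth is log_4(16384) = 7. At each level, the problem size is divided by 4, so it takes 7 divisions to reduce to a base case of size 1. The algorithm makes 4 recursive calls at each level.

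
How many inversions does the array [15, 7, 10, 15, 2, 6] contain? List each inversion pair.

Finding inversions in [15, 7, 10, 15, 2, 6]:

(0, 1): arr[0]=15 > arr[1]=7
(0, 2): arr[0]=15 > arr[2]=10
(0, 4): arr[0]=15 > arr[4]=2
(0, 5): arr[0]=15 > arr[5]=6
(1, 4): arr[1]=7 > arr[4]=2
(1, 5): arr[1]=7 > arr[5]=6
(2, 4): arr[2]=10 > arr[4]=2
(2, 5): arr[2]=10 > arr[5]=6
(3, 4): arr[3]=15 > arr[4]=2
(3, 5): arr[3]=15 > arr[5]=6

Total inversions: 10

The array has 10 inversion(s): (0,1), (0,2), (0,4), (0,5), (1,4), (1,5), (2,4), (2,5), (3,4), (3,5). Each pair (i,j) satisfies i < j and arr[i] > arr[j].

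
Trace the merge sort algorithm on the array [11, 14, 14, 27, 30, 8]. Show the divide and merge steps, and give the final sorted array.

Merge sort trace:

Split: [11, 14, 14, 27, 30, 8] -> [11, 14, 14] and [27, 30, 8]
  Split: [11, 14, 14] -> [11] and [14, 14]
    Split: [14, 14] -> [14] and [14]
    Merge: [14] + [14] -> [14, 14]
  Merge: [11] + [14, 14] -> [11, 14, 14]
  Split: [27, 30, 8] -> [27] and [30, 8]
    Split: [30, 8] -> [30] and [8]
    Merge: [30] + [8] -> [8, 30]
  Merge: [27] + [8, 30] -> [8, 27, 30]
Merge: [11, 14, 14] + [8, 27, 30] -> [8, 11, 14, 14, 27, 30]

Final sorted array: [8, 11, 14, 14, 27, 30]

The merge sort proceeds by recursively splitting the array and merging sorted halves.
After all merges, the sorted array is [8, 11, 14, 14, 27, 30].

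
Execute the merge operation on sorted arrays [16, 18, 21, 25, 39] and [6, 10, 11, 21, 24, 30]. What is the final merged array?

Merging process:

Compare 16 vs 6: take 6 from right. Merged: [6]
Compare 16 vs 10: take 10 from right. Merged: [6, 10]
Compare 16 vs 11: take 11 from right. Merged: [6, 10, 11]
Compare 16 vs 21: take 16 from left. Merged: [6, 10, 11, 16]
Compare 18 vs 21: take 18 from left. Merged: [6, 10, 11, 16, 18]
Compare 21 vs 21: take 21 from left. Merged: [6, 10, 11, 16, 18, 21]
Compare 25 vs 21: take 21 from right. Merged: [6, 10, 11, 16, 18, 21, 21]
Compare 25 vs 24: take 24 from right. Merged: [6, 10, 11, 16, 18, 21, 21, 24]
Compare 25 vs 30: take 25 from left. Merged: [6, 10, 11, 16, 18, 21, 21, 24, 25]
Compare 39 vs 30: take 30 from right. Merged: [6, 10, 11, 16, 18, 21, 21, 24, 25, 30]
Append remaining from left: [39]. Merged: [6, 10, 11, 16, 18, 21, 21, 24, 25, 30, 39]

Final merged array: [6, 10, 11, 16, 18, 21, 21, 24, 25, 30, 39]
Total comparisons: 10

The merged array is [6, 10, 11, 16, 18, 21, 21, 24, 25, 30, 39], requiring 10 comparisons. The merge step runs in O(n) time where n is the total number of elements.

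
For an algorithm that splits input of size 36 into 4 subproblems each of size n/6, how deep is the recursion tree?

For divide and conquer with division factor 6:

Problem sizes at each level:
Level 0: 36
Level 1: 6
Level 2: 1

The root is level 0 and the size-1 base case is level 2 (the tree spans levels 0 through 2, i.e. 3 levels counting the root), so the depth is the number of divisions: log_6(36) = 2

The recursion tree depth is log_6(36) = 2. At each level, the problem size is divided by 6, so it takes 2 divisions to reduce to a base case of size 1. The algorithm makes 4 recursive calls at each level.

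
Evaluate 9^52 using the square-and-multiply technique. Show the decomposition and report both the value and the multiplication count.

Computing 9^52 by squaring (build up from 9^1; each line after the first costs one multiplication):

9^1 = 9
9^2 = (9^1)^2 = 9^2 = 81
9^3 = 9 * 9^2 = 9 * 81 = 729
9^6 = (9^3)^2 = 729^2 = 531441
9^12 = (9^6)^2 = 531441^2 = 282429536481
9^13 = 9 * 9^12 = 9 * 282429536481 = 2541865828329
9^26 = (9^13)^2 = 2541865828329^2 = 6461081889226673298932241
9^52 = (9^26)^2 = 6461081889226673298932241^2 = 41745579179292917813953351511015323088870709282081

Result: 41745579179292917813953351511015323088870709282081
Multiplications needed: 7 (7 lines after 9^1)

9^52 = 41745579179292917813953351511015323088870709282081. Using exponentiation by squaring, this requires 7 multiplications. The key idea: if the exponent is even, square the half-power; if odd, multiply by the base once.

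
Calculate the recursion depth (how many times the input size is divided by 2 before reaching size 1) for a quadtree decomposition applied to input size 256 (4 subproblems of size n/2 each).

For divide and conquer with division factor 2:

Problem sizes at each level:
Level 0: 256
Level 1: 128
Level 2: 64
Level 3: 32
Level 4: 16
Level 5: 8
Level 6: 4
Level 7: 2
Level 8: 1

The root is level 0 and the size-1 base case is level 8 (the tree spans levels 0 through 8, i.e. 9 levels counting the root), so the depth is the number of divisions: log_2(256) = 8

The recursion tree depth is log_2(256) = 8. At each level, the problem size is divided by 2, so it takes 8 divisions to reduce to a base case of size 1. The algorithm makes 4 recursive calls at each level.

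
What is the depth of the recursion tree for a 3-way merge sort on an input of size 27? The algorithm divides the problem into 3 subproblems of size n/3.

For divide and conquer with division factor 3:

Problem sizes at each level:
Level 0: 27
Level 1: 9
Level 2: 3
Level 3: 1

The root is level 0 and the size-1 base case is level 3 (the tree spans levels 0 through 3, i.e. 4 levels counting the root), so the depth is the number of divisions: log_3(27) = 3

The recursion tree depth is log_3(27) = 3. At each level, the problem size is divided by 3, so it takes 3 divisions to reduce to a base case of size 1. The algorithm makes 3 recursive calls at each level.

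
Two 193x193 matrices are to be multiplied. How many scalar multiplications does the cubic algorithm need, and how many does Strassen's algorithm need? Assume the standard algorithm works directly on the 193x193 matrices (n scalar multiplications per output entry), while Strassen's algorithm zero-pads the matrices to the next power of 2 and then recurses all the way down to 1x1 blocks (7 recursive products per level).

Matrix multiplication for 193x193 matrices:

Strassen's algorithm requires power-of-2 dimensions. Pad 193x193 to 256x256 (next power of 2).

Standard algorithm: 193^3 = 7189057 multiplications
Strassen's algorithm: 7^(log2(256)) = 7^8 = 5764801 multiplications
Savings: 7189057 - 5764801 = 1424256 multiplications

Standard: 7189057 multiplications (193^3). Strassen: 5764801 multiplications (7^8, after padding to 256x256). Strassen reduces 8 recursive multiplications to 7 at each level.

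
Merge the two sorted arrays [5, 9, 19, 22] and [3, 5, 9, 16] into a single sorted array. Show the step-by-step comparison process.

Merging process:

Compare 5 vs 3: take 3 from right. Merged: [3]
Compare 5 vs 5: take 5 from left. Merged: [3, 5]
Compare 9 vs 5: take 5 from right. Merged: [3, 5, 5]
Compare 9 vs 9: take 9 from left. Merged: [3, 5, 5, 9]
Compare 19 vs 9: take 9 from right. Merged: [3, 5, 5, 9, 9]
Compare 19 vs 16: take 16 from right. Merged: [3, 5, 5, 9, 9, 16]
Append remaining from left: [19, 22]. Merged: [3, 5, 5, 9, 9, 16, 19, 22]

Final merged array: [3, 5, 5, 9, 9, 16, 19, 22]
Total comparisons: 6

The merged array is [3, 5, 5, 9, 9, 16, 19, 22], requiring 6 comparisons. The merge step runs in O(n) time where n is the total number of elements.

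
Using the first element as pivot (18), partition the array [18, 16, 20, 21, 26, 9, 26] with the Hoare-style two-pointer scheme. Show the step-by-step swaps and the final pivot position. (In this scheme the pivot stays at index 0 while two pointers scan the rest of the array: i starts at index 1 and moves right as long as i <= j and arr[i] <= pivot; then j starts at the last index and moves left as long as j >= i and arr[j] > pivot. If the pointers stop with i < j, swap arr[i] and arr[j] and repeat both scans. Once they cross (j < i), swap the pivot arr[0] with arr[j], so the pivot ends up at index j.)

Hoare-style two-pointer partition with pivot = 18:

Initial array: [18, 16, 20, 21, 26, 9, 26]

Pointers start at i = 1, j = 6.
i stops at index 2 (arr[2]=20 > 18), j stops at index 5 (arr[5]=9 <= 18): swap arr[2] and arr[5], array becomes [18, 16, 9, 21, 26, 20, 26]
i ends at 3, j ends at 2: the pointers have crossed (j < i), so scanning stops.

Swap pivot arr[0] with arr[2] to place pivot at position 2: [9, 16, 18, 21, 26, 20, 26]
Pivot position: 2

After partitioning with pivot 18, the array becomes [9, 16, 18, 21, 26, 20, 26]. The pivot is placed at index 2. All elements to the left of the pivot are <= 18, and all elements to the right are > 18.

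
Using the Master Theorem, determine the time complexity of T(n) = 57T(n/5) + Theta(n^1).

Master Theorem for T(n) = 57T(n/5) + O(n^1):

a = 57, b = 5, c = 1
log_b(a) = log_5(57) = 2.5121

Case 1: c = 1 < log_5(57) = 2.5121
T(n) = O(n^(log_5 57))

For T(n) = 57T(n/5) + O(n^1): log_5(57) = 2.5121. This is Case 1 of the Master Theorem (c < log_b(a), work dominated by leaves), giving O(n^(log_5 57)).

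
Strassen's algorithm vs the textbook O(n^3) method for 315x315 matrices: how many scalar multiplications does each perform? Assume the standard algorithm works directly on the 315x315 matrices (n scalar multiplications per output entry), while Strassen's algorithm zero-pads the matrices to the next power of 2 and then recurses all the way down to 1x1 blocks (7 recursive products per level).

Matrix multiplication for 315x315 matrices:

Strassen's algorithm requires power-of-2 dimensions. Pad 315x315 to 512x512 (next power of 2).

Standard algorithm: 315^3 = 31255875 multiplications
Strassen's algorithm: 7^(log2(512)) = 7^9 = 40353607 multiplications
Difference: 31255875 - 40353607 = -9097732 (Strassen uses MORE here due to padding overhead — for small or just-over-power-of-2 n, padding can outweigh the per-level savings)

Standard: 31255875 multiplications (315^3). Strassen: 40353607 multiplications (7^9, after padding to 512x512). Strassen reduces 8 recursive multiplications to 7 at each level.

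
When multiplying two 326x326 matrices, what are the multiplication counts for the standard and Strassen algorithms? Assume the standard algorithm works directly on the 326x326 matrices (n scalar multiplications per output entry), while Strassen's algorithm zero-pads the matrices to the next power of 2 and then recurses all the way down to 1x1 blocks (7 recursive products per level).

Matrix multiplication for 326x326 matrices:

Strassen's algorithm requires power-of-2 dimensions. Pad 326x326 to 512x512 (next power of 2).

Standard algorithm: 326^3 = 34645976 multiplications
Strassen's algorithm: 7^(log2(512)) = 7^9 = 40353607 multiplications
Difference: 34645976 - 40353607 = -5707631 (Strassen uses MORE here due to padding overhead — for small or just-over-power-of-2 n, padding can outweigh the per-level savings)

Standard: 34645976 multiplications (326^3). Strassen: 40353607 multiplications (7^9, after padding to 512x512). Strassen reduces 8 recursive multiplications to 7 at each level.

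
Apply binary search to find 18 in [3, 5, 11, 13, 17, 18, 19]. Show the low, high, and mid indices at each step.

Binary search for 18 in [3, 5, 11, 13, 17, 18, 19]:

lo=0, hi=6, mid=3, arr[mid]=13 -> 13 < 18, search right half
lo=4, hi=6, mid=5, arr[mid]=18 -> Found target at index 5!

Binary search finds 18 at index 5 after 2 comparisons. The search repeatedly halves the search space by comparing with the middle element.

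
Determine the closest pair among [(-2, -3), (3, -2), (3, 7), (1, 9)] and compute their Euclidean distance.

Computing all pairwise distances among 4 points:

d((-2, -3), (3, -2)) = 5.099
d((-2, -3), (3, 7)) = 11.1803
d((-2, -3), (1, 9)) = 12.3693
d((3, -2), (3, 7)) = 9.0
d((3, -2), (1, 9)) = 11.1803
d((3, 7), (1, 9)) = 2.8284 <-- minimum

Closest pair: (3, 7) and (1, 9) with distance 2.8284

The closest pair is (3, 7) and (1, 9) with Euclidean distance 2.8284. For 4 points, brute-force pairwise comparison is shown above. For large n, the divide-and-conquer algorithm (sort by x, recurse on halves, check the dividing strip) achieves O(n log n).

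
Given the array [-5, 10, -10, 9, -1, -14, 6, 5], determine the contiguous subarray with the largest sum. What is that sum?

Using Kadane's algorithm on [-5, 10, -10, 9, -1, -14, 6, 5]:

Scanning through the array:
Position 1 (value 10): max_ending_here = 10, max_so_far = 10
Position 2 (value -10): max_ending_here = 0, max_so_far = 10
Position 3 (value 9): max_ending_here = 9, max_so_far = 10
Position 4 (value -1): max_ending_here = 8, max_so_far = 10
Position 5 (value -14): max_ending_here = -6, max_so_far = 10
Position 6 (value 6): max_ending_here = 6, max_so_far = 10
Position 7 (value 5): max_ending_here = 11, max_so_far = 11

Maximum subarray: [6, 5]
Maximum sum: 11

The maximum subarray is [6, 5] with sum 11. This subarray runs from index 6 to index 7.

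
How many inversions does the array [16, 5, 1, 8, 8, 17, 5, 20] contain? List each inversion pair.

Finding inversions in [16, 5, 1, 8, 8, 17, 5, 20]:

(0, 1): arr[0]=16 > arr[1]=5
(0, 2): arr[0]=16 > arr[2]=1
(0, 3): arr[0]=16 > arr[3]=8
(0, 4): arr[0]=16 > arr[4]=8
(0, 6): arr[0]=16 > arr[6]=5
(1, 2): arr[1]=5 > arr[2]=1
(3, 6): arr[3]=8 > arr[6]=5
(4, 6): arr[4]=8 > arr[6]=5
(5, 6): arr[5]=17 > arr[6]=5

Total inversions: 9

The array has 9 inversion(s): (0,1), (0,2), (0,3), (0,4), (0,6), (1,2), (3,6), (4,6), (5,6). Each pair (i,j) satisfies i < j and arr[i] > arr[j].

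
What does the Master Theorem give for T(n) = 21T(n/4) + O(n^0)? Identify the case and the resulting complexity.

Master Theorem for T(n) = 21T(n/4) + O(n^0):

a = 21, b = 4, c = 0
log_b(a) = log_4(21) = 2.1962

Case 1: c = 0 < log_4(21) = 2.1962
T(n) = O(n^(log_4 21))

For T(n) = 21T(n/4) + O(n^0): log_4(21) = 2.1962. This is Case 1 of the Master Theorem (c < log_b(a), work dominated by leaves), giving O(n^(log_4 21)).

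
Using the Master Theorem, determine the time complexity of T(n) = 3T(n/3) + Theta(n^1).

Master Theorem for T(n) = 3T(n/3) + O(n^1):

a = 3, b = 3, c = 1
log_b(a) = log_3(3) = 1.0000

Case 2: c = 1 = log_3(3) = 1.0000
T(n) = O(n^1 log n) = O(n log n)

For T(n) = 3T(n/3) + O(n^1): log_3(3) = 1.0000. This is Case 2 of the Master Theorem (c = log_b(a), equal work at all levels), giving O(n log n).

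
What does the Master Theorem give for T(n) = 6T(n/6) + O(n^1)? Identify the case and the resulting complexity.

Master Theorem for T(n) = 6T(n/6) + O(n^1):

a = 6, b = 6, c = 1
log_b(a) = log_6(6) = 1.0000

Case 2: c = 1 = log_6(6) = 1.0000
T(n) = O(n^1 log n) = O(n log n)

For T(n) = 6T(n/6) + O(n^1): log_6(6) = 1.0000. This is Case 2 of the Master Theorem (c = log_b(a), equal work at all levels), giving O(n log n).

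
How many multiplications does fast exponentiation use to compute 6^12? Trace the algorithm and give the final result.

Computing 6^12 by squaring (build up from 6^1; each line after the first costs one multiplication):

6^1 = 6
6^2 = (6^1)^2 = 6^2 = 36
6^3 = 6 * 6^2 = 6 * 36 = 216
6^6 = (6^3)^2 = 216^2 = 46656
6^12 = (6^6)^2 = 46656^2 = 2176782336

Result: 2176782336
Multiplications needed: 4 (4 lines after 6^1)

6^12 = 2176782336. Using exponentiation by squaring, this requires 4 multiplications. The key idea: if the exponent is even, square the half-power; if odd, multiply by the base once.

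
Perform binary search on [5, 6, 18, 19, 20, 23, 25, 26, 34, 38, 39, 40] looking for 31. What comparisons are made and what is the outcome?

Binary search for 31 in [5, 6, 18, 19, 20, 23, 25, 26, 34, 38, 39, 40]:

lo=0, hi=11, mid=5, arr[mid]=23 -> 23 < 31, search right half
lo=6, hi=11, mid=8, arr[mid]=34 -> 34 > 31, search left half
lo=6, hi=7, mid=6, arr[mid]=25 -> 25 < 31, search right half
lo=7, hi=7, mid=7, arr[mid]=26 -> 26 < 31, search right half
lo=8 > hi=7, target 31 not found

Binary search determines that 31 is not in the array after 4 comparisons. The search space was exhausted without finding the target.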